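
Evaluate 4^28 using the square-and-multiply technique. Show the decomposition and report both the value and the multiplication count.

Computing 4^28 by squaring (build up from 4^1; each line after the first costs one multiplication):

4^1 = 4
4^2 = (4^1)^2 = 4^2 = 16
4^3 = 4 * 4^2 = 4 * 16 = 64
4^6 = (4^3)^2 = 64^2 = 4096
4^7 = 4 * 4^6 = 4 * 4096 = 16384
4^14 = (4^7)^2 = 16384^2 = 268435456
4^28 = (4^14)^2 = 268435456^2 = 72057594037927936

Result: 72057594037927936
Multiplications needed: 6 (6 lines after 4^1)

4^28 = 72057594037927936. Using exponentiation by squaring, this requires 6 multiplications. The key idea: if the exponent is even, square the half-power; if odd, multiply by the base once.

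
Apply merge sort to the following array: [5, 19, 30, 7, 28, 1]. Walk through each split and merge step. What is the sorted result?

Merge sort trace:

Split: [5, 19, 30, 7, 28, 1] -> [5, 19, 30] and [7, 28, 1]
  Split: [5, 19, 30] -> [5] and [19, 30]
    Split: [19, 30] -> [19] and [30]
    Merge: [19] + [30] -> [19, 30]
  Merge: [5] + [19, 30] -> [5, 19, 30]
  Split: [7, 28, 1] -> [7] and [28, 1]
    Split: [28, 1] -> [28] and [1]
    Merge: [28] + [1] -> [1, 28]
  Merge: [7] + [1, 28] -> [1, 7, 28]
Merge: [5, 19, 30] + [1, 7, 28] -> [1, 5, 7, 19, 28, 30]

Final sorted array: [1, 5, 7, 19, 28, 30]

The merge sort proceeds by recursively splitting the array and merging sorted halves.
After all merges, the sorted array is [1, 5, 7, 19, 28, 30].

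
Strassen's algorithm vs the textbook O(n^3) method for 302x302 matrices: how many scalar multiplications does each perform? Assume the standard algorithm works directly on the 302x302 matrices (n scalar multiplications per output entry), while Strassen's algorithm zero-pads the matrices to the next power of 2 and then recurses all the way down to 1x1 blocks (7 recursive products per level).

Matrix multiplication for 302x302 matrices:

Strassen's algorithm requires power-of-2 dimensions. Pad 302x302 to 512x512 (next power of 2).

Standard algorithm: 302^3 = 27543608 multiplications
Strassen's algorithm: 7^(log2(512)) = 7^9 = 40353607 multiplications
Difference: 27543608 - 40353607 = -12809999 (Strassen uses MORE here due to padding overhead — for small or just-over-power-of-2 n, padding can outweigh the per-level savings)

Standard: 27543608 multiplications (302^3). Strassen: 40353607 multiplications (7^9, after padding to 512x512). Strassen reduces 8 recursive multiplications to 7 at each level.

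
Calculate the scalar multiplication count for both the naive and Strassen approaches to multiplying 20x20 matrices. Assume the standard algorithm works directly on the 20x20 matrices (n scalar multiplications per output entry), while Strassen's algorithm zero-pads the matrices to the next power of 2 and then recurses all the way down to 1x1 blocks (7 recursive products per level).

Matrix multiplication for 20x20 matrices:

Strassen's algorithm requires power-of-2 dimensions. Pad 20x20 to 32x32 (next power of 2).

Standard algorithm: 20^3 = 8000 multiplications
Strassen's algorithm: 7^(log2(32)) = 7^5 = 16807 multiplications
Difference: 8000 - 16807 = -8807 (Strassen uses MORE here due to padding overhead — for small or just-over-power-of-2 n, padding can outweigh the per-level savings)

Standard: 8000 multiplications (20^3). Strassen: 16807 multiplications (7^5, after padding to 32x32). Strassen reduces 8 recursive multiplications to 7 at each level.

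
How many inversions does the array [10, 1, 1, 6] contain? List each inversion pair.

Finding inversions in [10, 1, 1, 6]:

(0, 1): arr[0]=10 > arr[1]=1
(0, 2): arr[0]=10 > arr[2]=1
(0, 3): arr[0]=10 > arr[3]=6

Total inversions: 3

The array has 3 inversion(s): (0,1), (0,2), (0,3). Each pair (i,j) satisfies i < j and arr[i] > arr[j].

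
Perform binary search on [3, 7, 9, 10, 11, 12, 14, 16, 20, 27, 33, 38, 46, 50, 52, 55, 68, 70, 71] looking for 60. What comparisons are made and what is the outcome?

Binary search for 60 in [3, 7, 9, 10, 11, 12, 14, 16, 20, 27, 33, 38, 46, 50, 52, 55, 68, 70, 71]:

lo=0, hi=18, mid=9, arr[mid]=27 -> 27 < 60, search right half
lo=10, hi=18, mid=14, arr[mid]=52 -> 52 < 60, search right half
lo=15, hi=18, mid=16, arr[mid]=68 -> 68 > 60, search left half
lo=15, hi=15, mid=15, arr[mid]=55 -> 55 < 60, search right half
lo=16 > hi=15, target 60 not found

Binary search determines that 60 is not in the array after 4 comparisons. The search space was exhausted without finding the target.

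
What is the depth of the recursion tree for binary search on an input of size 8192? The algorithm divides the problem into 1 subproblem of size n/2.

For divide and conquer with division factor 2:

Problem sizes at each level:
Level 0: 8192
Level 1: 4096
Level 2: 2048
Level 3: 1024
Level 4: 512
Level 5: 256
Level 6: 128
Level 7: 64
Level 8: 32
Level 9: 16
Level 10: 8
Level 11: 4
Level 12: 2
Level 13: 1

The root is level 0 and the size-1 base case is level 13 (the tree spans levels 0 through 13, i.e. 14 levels counting the root), so the depth is the number of divisions: log_2(8192) = 13

The recursion tree depth is log_2(8192) = 13. At each level, the problem size is divided by 2, so it takes 13 divisions to reduce to a base case of size 1. The algorithm makes 1 recursive call at each level.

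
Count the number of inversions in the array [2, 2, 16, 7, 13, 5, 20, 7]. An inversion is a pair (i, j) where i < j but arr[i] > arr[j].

Finding inversions in [2, 2, 16, 7, 13, 5, 20, 7]:

(2, 3): arr[2]=16 > arr[3]=7
(2, 4): arr[2]=16 > arr[4]=13
(2, 5): arr[2]=16 > arr[5]=5
(2, 7): arr[2]=16 > arr[7]=7
(3, 5): arr[3]=7 > arr[5]=5
(4, 5): arr[4]=13 > arr[5]=5
(4, 7): arr[4]=13 > arr[7]=7
(6, 7): arr[6]=20 > arr[7]=7

Total inversions: 8

The array has 8 inversion(s): (2,3), (2,4), (2,5), (2,7), (3,5), (4,5), (4,7), (6,7). Each pair (i,j) satisfies i < j and arr[i] > arr[j].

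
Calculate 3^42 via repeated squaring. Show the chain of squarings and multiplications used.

Computing 3^42 by squaring (build up from 3^1; each line after the first costs one multiplication):

3^1 = 3
3^2 = (3^1)^2 = 3^2 = 9
3^4 = (3^2)^2 = 9^2 = 81
3^5 = 3 * 3^4 = 3 * 81 = 243
3^10 = (3^5)^2 = 243^2 = 59049
3^20 = (3^10)^2 = 59049^2 = 3486784401
3^21 = 3 * 3^20 = 3 * 3486784401 = 10460353203
3^42 = (3^21)^2 = 10460353203^2 = 109418989131512359209

Result: 109418989131512359209
Multiplications needed: 7 (7 lines after 3^1)

3^42 = 109418989131512359209. Using exponentiation by squaring, this requires 7 multiplications. The key idea: if the exponent is even, square the half-power; if odd, multiply by the base once.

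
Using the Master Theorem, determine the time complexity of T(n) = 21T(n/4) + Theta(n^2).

Master Theorem for T(n) = 21T(n/4) + O(n^2):

a = 21, b = 4, c = 2
log_b(a) = log_4(21) = 2.1962

Case 1: c = 2 < log_4(21) = 2.1962
T(n) = O(n^(log_4 21))

For T(n) = 21T(n/4) + O(n^2): log_4(21) = 2.1962. This is Case 1 of the Master Theorem (c < log_b(a), work dominated by leaves), giving O(n^(log_4 21)).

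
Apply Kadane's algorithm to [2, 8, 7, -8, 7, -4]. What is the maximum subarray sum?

Using Kadane's algorithm on [2, 8, 7, -8, 7, -4]:

Scanning through the array:
Position 1 (value 8): max_ending_here = 10, max_so_far = 10
Position 2 (value 7): max_ending_here = 17, max_so_far = 17
Position 3 (value -8): max_ending_here = 9, max_so_far = 17
Position 4 (value 7): max_ending_here = 16, max_so_far = 17
Position 5 (value -4): max_ending_here = 12, max_so_far = 17

Maximum subarray: [2, 8, 7]
Maximum sum: 17

The maximum subarray is [2, 8, 7] with sum 17. This subarray runs from index 0 to index 2.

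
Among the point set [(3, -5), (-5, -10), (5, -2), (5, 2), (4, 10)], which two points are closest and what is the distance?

Computing all pairwise distances among 5 points:

d((3, -5), (-5, -10)) = 9.434
d((3, -5), (5, -2)) = 3.6056 <-- minimum
d((3, -5), (5, 2)) = 7.2801
d((3, -5), (4, 10)) = 15.0333
d((-5, -10), (5, -2)) = 12.8062
d((-5, -10), (5, 2)) = 15.6205
d((-5, -10), (4, 10)) = 21.9317
d((5, -2), (5, 2)) = 4.0
d((5, -2), (4, 10)) = 12.0416
d((5, 2), (4, 10)) = 8.0623

Closest pair: (3, -5) and (5, -2) with distance 3.6056

The closest pair is (3, -5) and (5, -2) with Euclidean distance 3.6056. For 5 points, brute-force pairwise comparison is shown above. For large n, the divide-and-conquer algorithm (sort by x, recurse on halves, check the dividing strip) achieves O(n log n).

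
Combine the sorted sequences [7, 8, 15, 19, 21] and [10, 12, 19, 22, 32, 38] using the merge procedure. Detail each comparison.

Merging process:

Compare 7 vs 10: take 7 from left. Merged: [7]
Compare 8 vs 10: take 8 from left. Merged: [7, 8]
Compare 15 vs 10: take 10 from right. Merged: [7, 8, 10]
Compare 15 vs 12: take 12 from right. Merged: [7, 8, 10, 12]
Compare 15 vs 19: take 15 from left. Merged: [7, 8, 10, 12, 15]
Compare 19 vs 19: take 19 from left. Merged: [7, 8, 10, 12, 15, 19]
Compare 21 vs 19: take 19 from right. Merged: [7, 8, 10, 12, 15, 19, 19]
Compare 21 vs 22: take 21 from left. Merged: [7, 8, 10, 12, 15, 19, 19, 21]
Append remaining from right: [22, 32, 38]. Merged: [7, 8, 10, 12, 15, 19, 19, 21, 22, 32, 38]

Final merged array: [7, 8, 10, 12, 15, 19, 19, 21, 22, 32, 38]
Total comparisons: 8

The merged array is [7, 8, 10, 12, 15, 19, 19, 21, 22, 32, 38], requiring 8 comparisons. The merge step runs in O(n) time where n is the total number of elements.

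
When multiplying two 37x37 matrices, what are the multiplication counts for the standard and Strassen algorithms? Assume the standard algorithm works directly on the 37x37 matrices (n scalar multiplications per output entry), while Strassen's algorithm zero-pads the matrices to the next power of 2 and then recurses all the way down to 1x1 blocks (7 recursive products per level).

Matrix multiplication for 37x37 matrices:

Strassen's algorithm requires power-of-2 dimensions. Pad 37x37 to 64x64 (next power of 2).

Standard algorithm: 37^3 = 50653 multiplications
Strassen's algorithm: 7^(log2(64)) = 7^6 = 117649 multiplications
Difference: 50653 - 117649 = -66996 (Strassen uses MORE here due to padding overhead — for small or just-over-power-of-2 n, padding can outweigh the per-level savings)

Standard: 50653 multiplications (37^3). Strassen: 117649 multiplications (7^6, after padding to 64x64). Strassen reduces 8 recursive multiplications to 7 at each level.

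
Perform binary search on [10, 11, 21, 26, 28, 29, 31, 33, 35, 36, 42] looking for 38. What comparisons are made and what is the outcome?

Binary search for 38 in [10, 11, 21, 26, 28, 29, 31, 33, 35, 36, 42]:

lo=0, hi=10, mid=5, arr[mid]=29 -> 29 < 38, search right half
lo=6, hi=10, mid=8, arr[mid]=35 -> 35 < 38, search right half
lo=9, hi=10, mid=9, arr[mid]=36 -> 36 < 38, search right half
lo=10, hi=10, mid=10, arr[mid]=42 -> 42 > 38, search left half
lo=10 > hi=9, target 38 not found

Binary search determines that 38 is not in the array after 4 comparisons. The search space was exhausted without finding the target.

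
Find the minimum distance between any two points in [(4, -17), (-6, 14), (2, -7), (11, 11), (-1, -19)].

Computing all pairwise distances among 5 points:

d((4, -17), (-6, 14)) = 32.573
d((4, -17), (2, -7)) = 10.198
d((4, -17), (11, 11)) = 28.8617
d((4, -17), (-1, -19)) = 5.3852 <-- minimum
d((-6, 14), (2, -7)) = 22.4722
d((-6, 14), (11, 11)) = 17.2627
d((-6, 14), (-1, -19)) = 33.3766
d((2, -7), (11, 11)) = 20.1246
d((2, -7), (-1, -19)) = 12.3693
d((11, 11), (-1, -19)) = 32.311

Closest pair: (4, -17) and (-1, -19) with distance 5.3852

The closest pair is (4, -17) and (-1, -19) with Euclidean distance 5.3852. For 5 points, brute-force pairwise comparison is shown above. For large n, the divide-and-conquer algorithm (sort by x, recurse on halves, check the dividing strip) achieves O(n log n).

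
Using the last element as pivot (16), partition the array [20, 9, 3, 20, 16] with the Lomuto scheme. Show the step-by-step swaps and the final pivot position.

Lomuto partition with pivot = 16:

Initial array: [20, 9, 3, 20, 16]

arr[0]=20 > 16: no swap
arr[1]=9 <= 16: swap with position 0, array becomes [9, 20, 3, 20, 16]
arr[2]=3 <= 16: swap with position 1, array becomes [9, 3, 20, 20, 16]
arr[3]=20 > 16: no swap

Place pivot at position 2: [9, 3, 16, 20, 20]
Pivot position: 2

After partitioning with pivot 16, the array becomes [9, 3, 16, 20, 20]. The pivot is placed at index 2. All elements to the left of the pivot are <= 16, and all elements to the right are > 16.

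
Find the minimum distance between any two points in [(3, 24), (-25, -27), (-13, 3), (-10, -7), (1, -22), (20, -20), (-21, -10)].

Computing all pairwise distances among 7 points:

d((3, 24), (-25, -27)) = 58.1808
d((3, 24), (-13, 3)) = 26.4008
d((3, 24), (-10, -7)) = 33.6155
d((3, 24), (1, -22)) = 46.0435
d((3, 24), (20, -20)) = 47.1699
d((3, 24), (-21, -10)) = 41.6173
d((-25, -27), (-13, 3)) = 32.311
d((-25, -27), (-10, -7)) = 25.0
d((-25, -27), (1, -22)) = 26.4764
d((-25, -27), (20, -20)) = 45.5412
d((-25, -27), (-21, -10)) = 17.4642
d((-13, 3), (-10, -7)) = 10.4403 <-- minimum
d((-13, 3), (1, -22)) = 28.6531
d((-13, 3), (20, -20)) = 40.2244
d((-13, 3), (-21, -10)) = 15.2643
d((-10, -7), (1, -22)) = 18.6011
d((-10, -7), (20, -20)) = 32.6956
d((-10, -7), (-21, -10)) = 11.4018
d((1, -22), (20, -20)) = 19.105
d((1, -22), (-21, -10)) = 25.0599
d((20, -20), (-21, -10)) = 42.2019

Closest pair: (-13, 3) and (-10, -7) with distance 10.4403

The closest pair is (-13, 3) and (-10, -7) with Euclidean distance 10.4403. For 7 points, brute-force pairwise comparison is shown above. For large n, the divide-and-conquer algorithm (sort by x, recurse on halves, check the dividing strip) achieves O(n log n).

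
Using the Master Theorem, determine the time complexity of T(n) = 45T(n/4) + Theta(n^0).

Master Theorem for T(n) = 45T(n/4) + O(n^0):

a = 45, b = 4, c = 0
log_b(a) = log_4(45) = 2.7459

Case 1: c = 0 < log_4(45) = 2.7459
T(n) = O(n^(log_4 45))

For T(n) = 45T(n/4) + O(n^0): log_4(45) = 2.7459. This is Case 1 of the Master Theorem (c < log_b(a), work dominated by leaves), giving O(n^(log_4 45)).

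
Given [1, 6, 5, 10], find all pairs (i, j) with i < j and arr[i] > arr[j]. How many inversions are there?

Finding inversions in [1, 6, 5, 10]:

(1, 2): arr[1]=6 > arr[2]=5

Total inversions: 1

The array has 1 inversion(s): (1,2). Each pair (i,j) satisfies i < j and arr[i] > arr[j].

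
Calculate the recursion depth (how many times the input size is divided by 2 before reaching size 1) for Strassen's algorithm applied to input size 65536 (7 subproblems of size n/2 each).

For divide and conquer with division factor 2:

Problem sizes at each level:
Level 0: 65536
Level 1: 32768
Level 2: 16384
Level 3: 8192
Level 4: 4096
Level 5: 2048
Level 6: 1024
Level 7: 512
Level 8: 256
Level 9: 128
Level 10: 64
Level 11: 32
Level 12: 16
Level 13: 8
Level 14: 4
Level 15: 2
Level 16: 1

The root is level 0 and the size-1 base case is level 16 (the tree spans levels 0 through 16, i.e. 17 levels counting the root), so the depth is the number of divisions: log_2(65536) = 16

The recursion tree depth is log_2(65536) = 16. At each level, the problem size is divided by 2, so it takes 16 divisions to reduce to a base case of size 1. The algorithm makes 7 recursive calls at each level.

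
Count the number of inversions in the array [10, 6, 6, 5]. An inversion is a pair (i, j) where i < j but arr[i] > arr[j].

Finding inversions in [10, 6, 6, 5]:

(0, 1): arr[0]=10 > arr[1]=6
(0, 2): arr[0]=10 > arr[2]=6
(0, 3): arr[0]=10 > arr[3]=5
(1, 3): arr[1]=6 > arr[3]=5
(2, 3): arr[2]=6 > arr[3]=5

Total inversions: 5

The array has 5 inversion(s): (0,1), (0,2), (0,3), (1,3), (2,3). Each pair (i,j) satisfies i < j and arr[i] > arr[j].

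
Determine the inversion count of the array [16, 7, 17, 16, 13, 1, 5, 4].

Finding inversions in [16, 7, 17, 16, 13, 1, 5, 4]:

(0, 1): arr[0]=16 > arr[1]=7
(0, 4): arr[0]=16 > arr[4]=13
(0, 5): arr[0]=16 > arr[5]=1
(0, 6): arr[0]=16 > arr[6]=5
(0, 7): arr[0]=16 > arr[7]=4
(1, 5): arr[1]=7 > arr[5]=1
(1, 6): arr[1]=7 > arr[6]=5
(1, 7): arr[1]=7 > arr[7]=4
(2, 3): arr[2]=17 > arr[3]=16
(2, 4): arr[2]=17 > arr[4]=13
(2, 5): arr[2]=17 > arr[5]=1
(2, 6): arr[2]=17 > arr[6]=5
(2, 7): arr[2]=17 > arr[7]=4
(3, 4): arr[3]=16 > arr[4]=13
(3, 5): arr[3]=16 > arr[5]=1
(3, 6): arr[3]=16 > arr[6]=5
(3, 7): arr[3]=16 > arr[7]=4
(4, 5): arr[4]=13 > arr[5]=1
(4, 6): arr[4]=13 > arr[6]=5
(4, 7): arr[4]=13 > arr[7]=4
(6, 7): arr[6]=5 > arr[7]=4

Total inversions: 21

The array has 21 inversion(s): (0,1), (0,4), (0,5), (0,6), (0,7), (1,5), (1,6), (1,7), (2,3), (2,4), (2,5), (2,6), (2,7), (3,4), (3,5), (3,6), (3,7), (4,5), (4,6), (4,7), (6,7). Each pair (i,j) satisfies i < j and arr[i] > arr[j].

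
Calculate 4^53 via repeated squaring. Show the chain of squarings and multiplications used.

Computing 4^53 by squaring (build up from 4^1; each line after the first costs one multiplication):

4^1 = 4
4^2 = (4^1)^2 = 4^2 = 16
4^3 = 4 * 4^2 = 4 * 16 = 64
4^6 = (4^3)^2 = 64^2 = 4096
4^12 = (4^6)^2 = 4096^2 = 16777216
4^13 = 4 * 4^12 = 4 * 16777216 = 67108864
4^26 = (4^13)^2 = 67108864^2 = 4503599627370496
4^52 = (4^26)^2 = 4503599627370496^2 = 20282409603651670423947251286016
4^53 = 4 * 4^52 = 4 * 20282409603651670423947251286016 = 81129638414606681695789005144064

Result: 81129638414606681695789005144064
Multiplications needed: 8 (8 lines after 4^1)

4^53 = 81129638414606681695789005144064. Using exponentiation by squaring, this requires 8 multiplications. The key idea: if the exponent is even, square the half-power; if odd, multiply by the base once.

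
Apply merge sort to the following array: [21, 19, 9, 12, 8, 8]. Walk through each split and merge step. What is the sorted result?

Merge sort trace:

Split: [21, 19, 9, 12, 8, 8] -> [21, 19, 9] and [12, 8, 8]
  Split: [21, 19, 9] -> [21] and [19, 9]
    Split: [19, 9] -> [19] and [9]
    Merge: [19] + [9] -> [9, 19]
  Merge: [21] + [9, 19] -> [9, 19, 21]
  Split: [12, 8, 8] -> [12] and [8, 8]
    Split: [8, 8] -> [8] and [8]
    Merge: [8] + [8] -> [8, 8]
  Merge: [12] + [8, 8] -> [8, 8, 12]
Merge: [9, 19, 21] + [8, 8, 12] -> [8, 8, 9, 12, 19, 21]

Final sorted array: [8, 8, 9, 12, 19, 21]

The merge sort proceeds by recursively splitting the array and merging sorted halves.
After all merges, the sorted array is [8, 8, 9, 12, 19, 21].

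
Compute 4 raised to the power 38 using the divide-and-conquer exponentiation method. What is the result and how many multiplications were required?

Computing 4^38 by squaring (build up from 4^1; each line after the first costs one multiplication):

4^1 = 4
4^2 = (4^1)^2 = 4^2 = 16
4^4 = (4^2)^2 = 16^2 = 256
4^8 = (4^4)^2 = 256^2 = 65536
4^9 = 4 * 4^8 = 4 * 65536 = 262144
4^18 = (4^9)^2 = 262144^2 = 68719476736
4^19 = 4 * 4^18 = 4 * 68719476736 = 274877906944
4^38 = (4^19)^2 = 274877906944^2 = 75557863725914323419136

Result: 75557863725914323419136
Multiplications needed: 7 (7 lines after 4^1)

4^38 = 75557863725914323419136. Using exponentiation by squaring, this requires 7 multiplications. The key idea: if the exponent is even, square the half-power; if odd, multiply by the base once.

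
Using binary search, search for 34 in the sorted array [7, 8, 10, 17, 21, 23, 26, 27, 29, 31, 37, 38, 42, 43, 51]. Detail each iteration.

Binary search for 34 in [7, 8, 10, 17, 21, 23, 26, 27, 29, 31, 37, 38, 42, 43, 51]:

lo=0, hi=14, mid=7, arr[mid]=27 -> 27 < 34, search right half
lo=8, hi=14, mid=11, arr[mid]=38 -> 38 > 34, search left half
lo=8, hi=10, mid=9, arr[mid]=31 -> 31 < 34, search right half
lo=10, hi=10, mid=10, arr[mid]=37 -> 37 > 34, search left half
lo=10 > hi=9, target 34 not found

Binary search determines that 34 is not in the array after 4 comparisons. The search space was exhausted without finding the target.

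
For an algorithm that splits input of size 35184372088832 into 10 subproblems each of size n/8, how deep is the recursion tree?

For divide and conquer with division factor 8:

Problem sizes at each level:
Level 0: 35184372088832
Level 1: 4398046511104
Level 2: 549755813888
Level 3: 68719476736
Level 4: 8589934592
Level 5: 1073741824
Level 6: 134217728
Level 7: 16777216
Level 8: 2097152
Level 9: 262144
Level 10: 32768
Level 11: 4096
Level 12: 512
Level 13: 64
Level 14: 8
Level 15: 1

The root is level 0 and the size-1 base case is level 15 (the tree spans levels 0 through 15, i.e. 16 levels counting the root), so the depth is the number of divisions: log_8(35184372088832) = 15

The recursion tree depth is log_8(35184372088832) = 15. At each level, the problem size is divided by 8, so it takes 15 divisions to reduce to a base case of size 1. The algorithm makes 10 recursive calls at each level.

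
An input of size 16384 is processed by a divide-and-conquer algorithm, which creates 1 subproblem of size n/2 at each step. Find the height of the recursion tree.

For divide and conquer with division factor 2:

Problem sizes at each level:
Level 0: 16384
Level 1: 8192
Level 2: 4096
Level 3: 2048
Level 4: 1024
Level 5: 512
Level 6: 256
Level 7: 128
Level 8: 64
Level 9: 32
Level 10: 16
Level 11: 8
Level 12: 4
Level 13: 2
Level 14: 1

The root is level 0 and the size-1 base case is level 14 (the tree spans levels 0 through 14, i.e. 15 levels counting the root), so the depth is the number of divisions: log_2(16384) = 14

The recursion tree depth is log_2(16384) = 14. At each level, the problem size is divided by 2, so it takes 14 divisions to reduce to a base case of size 1. The algorithm makes 1 recursive call at each level.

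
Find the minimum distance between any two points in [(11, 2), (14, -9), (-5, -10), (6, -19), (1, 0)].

Computing all pairwise distances among 5 points:

d((11, 2), (14, -9)) = 11.4018
d((11, 2), (-5, -10)) = 20.0
d((11, 2), (6, -19)) = 21.587
d((11, 2), (1, 0)) = 10.198 <-- minimum
d((14, -9), (-5, -10)) = 19.0263
d((14, -9), (6, -19)) = 12.8062
d((14, -9), (1, 0)) = 15.8114
d((-5, -10), (6, -19)) = 14.2127
d((-5, -10), (1, 0)) = 11.6619
d((6, -19), (1, 0)) = 19.6469

Closest pair: (11, 2) and (1, 0) with distance 10.198

The closest pair is (11, 2) and (1, 0) with Euclidean distance 10.198. For 5 points, brute-force pairwise comparison is shown above. For large n, the divide-and-conquer algorithm (sort by x, recurse on halves, check the dividing strip) achieves O(n log n).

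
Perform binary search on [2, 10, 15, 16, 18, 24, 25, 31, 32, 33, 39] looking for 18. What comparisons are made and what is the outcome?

Binary search for 18 in [2, 10, 15, 16, 18, 24, 25, 31, 32, 33, 39]:

lo=0, hi=10, mid=5, arr[mid]=24 -> 24 > 18, search left half
lo=0, hi=4, mid=2, arr[mid]=15 -> 15 < 18, search right half
lo=3, hi=4, mid=3, arr[mid]=16 -> 16 < 18, search right half
lo=4, hi=4, mid=4, arr[mid]=18 -> Found target at index 4!

Binary search finds 18 at index 4 after 4 comparisons. The search repeatedly halves the search space by comparing with the middle element.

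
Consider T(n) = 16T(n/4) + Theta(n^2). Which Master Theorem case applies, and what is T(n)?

Master Theorem for T(n) = 16T(n/4) + O(n^2):

a = 16, b = 4, c = 2
log_b(a) = log_4(16) = 2.0000

Case 2: c = 2 = log_4(16) = 2.0000
T(n) = O(n^2 log n) = O(n^2 log n)

For T(n) = 16T(n/4) + O(n^2): log_4(16) = 2.0000. This is Case 2 of the Master Theorem (c = log_b(a), equal work at all levels), giving O(n^2 log n).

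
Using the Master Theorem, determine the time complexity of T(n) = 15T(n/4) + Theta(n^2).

Master Theorem for T(n) = 15T(n/4) + O(n^2):

a = 15, b = 4, c = 2
log_b(a) = log_4(15) = 1.9534

Case 3: c = 2 > log_4(15) = 1.9534
T(n) = O(n^2) = O(n^2)

For T(n) = 15T(n/4) + O(n^2): log_4(15) = 1.9534. This is Case 3 of the Master Theorem (c > log_b(a), work dominated by root), giving O(n^2).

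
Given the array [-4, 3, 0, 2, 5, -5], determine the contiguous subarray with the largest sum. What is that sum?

Using Kadane's algorithm on [-4, 3, 0, 2, 5, -5]:

Scanning through the array:
Position 1 (value 3): max_ending_here = 3, max_so_far = 3
Position 2 (value 0): max_ending_here = 3, max_so_far = 3
Position 3 (value 2): max_ending_here = 5, max_so_far = 5
Position 4 (value 5): max_ending_here = 10, max_so_far = 10
Position 5 (value -5): max_ending_here = 5, max_so_far = 10

Maximum subarray: [3, 0, 2, 5]
Maximum sum: 10

The maximum subarray is [3, 0, 2, 5] with sum 10. This subarray runs from index 1 to index 4.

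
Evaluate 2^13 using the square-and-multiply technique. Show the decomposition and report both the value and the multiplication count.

Computing 2^13 by squaring (build up from 2^1; each line after the first costs one multiplication):

2^1 = 2
2^2 = (2^1)^2 = 2^2 = 4
2^3 = 2 * 2^2 = 2 * 4 = 8
2^6 = (2^3)^2 = 8^2 = 64
2^12 = (2^6)^2 = 64^2 = 4096
2^13 = 2 * 2^12 = 2 * 4096 = 8192

Result: 8192
Multiplications needed: 5 (5 lines after 2^1)

2^13 = 8192. Using exponentiation by squaring, this requires 5 multiplications. The key idea: if the exponent is even, square the half-power; if odd, multiply by the base once.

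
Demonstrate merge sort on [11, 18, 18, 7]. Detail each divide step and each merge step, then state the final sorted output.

Merge sort trace:

Split: [11, 18, 18, 7] -> [11, 18] and [18, 7]
  Split: [11, 18] -> [11] and [18]
  Merge: [11] + [18] -> [11, 18]
  Split: [18, 7] -> [18] and [7]
  Merge: [18] + [7] -> [7, 18]
Merge: [11, 18] + [7, 18] -> [7, 11, 18, 18]

Final sorted array: [7, 11, 18, 18]

The merge sort proceeds by recursively splitting the array and merging sorted halves.
After all merges, the sorted array is [7, 11, 18, 18].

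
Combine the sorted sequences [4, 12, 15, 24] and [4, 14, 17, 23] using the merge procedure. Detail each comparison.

Merging process:

Compare 4 vs 4: take 4 from left. Merged: [4]
Compare 12 vs 4: take 4 from right. Merged: [4, 4]
Compare 12 vs 14: take 12 from left. Merged: [4, 4, 12]
Compare 15 vs 14: take 14 from right. Merged: [4, 4, 12, 14]
Compare 15 vs 17: take 15 from left. Merged: [4, 4, 12, 14, 15]
Compare 24 vs 17: take 17 from right. Merged: [4, 4, 12, 14, 15, 17]
Compare 24 vs 23: take 23 from right. Merged: [4, 4, 12, 14, 15, 17, 23]
Append remaining from left: [24]. Merged: [4, 4, 12, 14, 15, 17, 23, 24]

Final merged array: [4, 4, 12, 14, 15, 17, 23, 24]
Total comparisons: 7

The merged array is [4, 4, 12, 14, 15, 17, 23, 24], requiring 7 comparisons. The merge step runs in O(n) time where n is the total number of elements.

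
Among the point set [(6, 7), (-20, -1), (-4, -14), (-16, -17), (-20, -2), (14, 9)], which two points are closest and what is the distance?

Computing all pairwise distances among 6 points:

d((6, 7), (-20, -1)) = 27.2029
d((6, 7), (-4, -14)) = 23.2594
d((6, 7), (-16, -17)) = 32.5576
d((6, 7), (-20, -2)) = 27.5136
d((6, 7), (14, 9)) = 8.2462
d((-20, -1), (-4, -14)) = 20.6155
d((-20, -1), (-16, -17)) = 16.4924
d((-20, -1), (-20, -2)) = 1.0 <-- minimum
d((-20, -1), (14, 9)) = 35.4401
d((-4, -14), (-16, -17)) = 12.3693
d((-4, -14), (-20, -2)) = 20.0
d((-4, -14), (14, 9)) = 29.2062
d((-16, -17), (-20, -2)) = 15.5242
d((-16, -17), (14, 9)) = 39.6989
d((-20, -2), (14, 9)) = 35.7351

Closest pair: (-20, -1) and (-20, -2) with distance 1.0

The closest pair is (-20, -1) and (-20, -2) with Euclidean distance 1.0. For 6 points, brute-force pairwise comparison is shown above. For large n, the divide-and-conquer algorithm (sort by x, recurse on halves, check the dividing strip) achieves O(n log n).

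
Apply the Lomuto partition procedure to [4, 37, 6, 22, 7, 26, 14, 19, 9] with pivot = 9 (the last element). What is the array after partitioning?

Lomuto partition with pivot = 9:

Initial array: [4, 37, 6, 22, 7, 26, 14, 19, 9]

arr[0]=4 <= 9: swap with position 0, array becomes [4, 37, 6, 22, 7, 26, 14, 19, 9]
arr[1]=37 > 9: no swap
arr[2]=6 <= 9: swap with position 1, array becomes [4, 6, 37, 22, 7, 26, 14, 19, 9]
arr[3]=22 > 9: no swap
arr[4]=7 <= 9: swap with position 2, array becomes [4, 6, 7, 22, 37, 26, 14, 19, 9]
arr[5]=26 > 9: no swap
arr[6]=14 > 9: no swap
arr[7]=19 > 9: no swap

Place pivot at position 3: [4, 6, 7, 9, 37, 26, 14, 19, 22]
Pivot position: 3

After partitioning with pivot 9, the array becomes [4, 6, 7, 9, 37, 26, 14, 19, 22]. The pivot is placed at index 3. All elements to the left of the pivot are <= 9, and all elements to the right are > 9.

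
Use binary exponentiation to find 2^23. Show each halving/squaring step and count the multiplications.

Computing 2^23 by squaring (build up from 2^1; each line after the first costs one multiplication):

2^1 = 2
2^2 = (2^1)^2 = 2^2 = 4
2^4 = (2^2)^2 = 4^2 = 16
2^5 = 2 * 2^4 = 2 * 16 = 32
2^10 = (2^5)^2 = 32^2 = 1024
2^11 = 2 * 2^10 = 2 * 1024 = 2048
2^22 = (2^11)^2 = 2048^2 = 4194304
2^23 = 2 * 2^22 = 2 * 4194304 = 8388608

Result: 8388608
Multiplications needed: 7 (7 lines after 2^1)

2^23 = 8388608. Using exponentiation by squaring, this requires 7 multiplications. The key idea: if the exponent is even, square the half-power; if odd, multiply by the base once.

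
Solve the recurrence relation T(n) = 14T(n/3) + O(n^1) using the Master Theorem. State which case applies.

Master Theorem for T(n) = 14T(n/3) + O(n^1):

a = 14, b = 3, c = 1
log_b(a) = log_3(14) = 2.4022

Case 1: c = 1 < log_3(14) = 2.4022
T(n) = O(n^(log_3 14))

For T(n) = 14T(n/3) + O(n^1): log_3(14) = 2.4022. This is Case 1 of the Master Theorem (c < log_b(a), work dominated by leaves), giving O(n^(log_3 14)).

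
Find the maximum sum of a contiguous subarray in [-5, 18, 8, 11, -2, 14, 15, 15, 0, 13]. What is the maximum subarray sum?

Using Kadane's algorithm on [-5, 18, 8, 11, -2, 14, 15, 15, 0, 13]:

Scanning through the array:
Position 1 (value 18): max_ending_here = 18, max_so_far = 18
Position 2 (value 8): max_ending_here = 26, max_so_far = 26
Position 3 (value 11): max_ending_here = 37, max_so_far = 37
Position 4 (value -2): max_ending_here = 35, max_so_far = 37
Position 5 (value 14): max_ending_here = 49, max_so_far = 49
Position 6 (value 15): max_ending_here = 64, max_so_far = 64
Position 7 (value 15): max_ending_here = 79, max_so_far = 79
Position 8 (value 0): max_ending_here = 79, max_so_far = 79
Position 9 (value 13): max_ending_here = 92, max_so_far = 92

Maximum subarray: [18, 8, 11, -2, 14, 15, 15, 0, 13]
Maximum sum: 92

The maximum subarray is [18, 8, 11, -2, 14, 15, 15, 0, 13] with sum 92. This subarray runs from index 1 to index 9.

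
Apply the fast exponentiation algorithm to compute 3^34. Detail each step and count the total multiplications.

Computing 3^34 by squaring (build up from 3^1; each line after the first costs one multiplication):

3^1 = 3
3^2 = (3^1)^2 = 3^2 = 9
3^4 = (3^2)^2 = 9^2 = 81
3^8 = (3^4)^2 = 81^2 = 6561
3^16 = (3^8)^2 = 6561^2 = 43046721
3^17 = 3 * 3^16 = 3 * 43046721 = 129140163
3^34 = (3^17)^2 = 129140163^2 = 16677181699666569

Result: 16677181699666569
Multiplications needed: 6 (6 lines after 3^1)

3^34 = 16677181699666569. Using exponentiation by squaring, this requires 6 multiplications. The key idea: if the exponent is even, square the half-power; if odd, multiply by the base once.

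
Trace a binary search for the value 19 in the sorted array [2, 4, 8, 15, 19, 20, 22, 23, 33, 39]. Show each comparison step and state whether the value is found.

Binary search for 19 in [2, 4, 8, 15, 19, 20, 22, 23, 33, 39]:

lo=0, hi=9, mid=4, arr[mid]=19 -> Found target at index 4!

Binary search finds 19 at index 4 after 1 comparisons. The search repeatedly halves the search space by comparing with the middle element.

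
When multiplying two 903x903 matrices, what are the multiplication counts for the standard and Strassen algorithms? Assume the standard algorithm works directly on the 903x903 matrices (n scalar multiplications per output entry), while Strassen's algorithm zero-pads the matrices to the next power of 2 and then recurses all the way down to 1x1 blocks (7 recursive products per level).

Matrix multiplication for 903x903 matrices:

Strassen's algorithm requires power-of-2 dimensions. Pad 903x903 to 1024x1024 (next power of 2).

Standard algorithm: 903^3 = 736314327 multiplications
Strassen's algorithm: 7^(log2(1024)) = 7^10 = 282475249 multiplications
Savings: 736314327 - 282475249 = 453839078 multiplications

Standard: 736314327 multiplications (903^3). Strassen: 282475249 multiplications (7^10, after padding to 1024x1024). Strassen reduces 8 recursive multiplications to 7 at each level.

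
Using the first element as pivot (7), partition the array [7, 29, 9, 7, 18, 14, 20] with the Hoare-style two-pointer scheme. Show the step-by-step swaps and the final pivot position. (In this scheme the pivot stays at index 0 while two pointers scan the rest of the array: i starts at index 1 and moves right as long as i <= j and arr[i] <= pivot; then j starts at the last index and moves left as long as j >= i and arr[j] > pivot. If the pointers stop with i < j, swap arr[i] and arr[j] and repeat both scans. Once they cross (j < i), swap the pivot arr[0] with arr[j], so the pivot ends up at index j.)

Hoare-style two-pointer partition with pivot = 7:

Initial array: [7, 29, 9, 7, 18, 14, 20]

Pointers start at i = 1, j = 6.
i stops at index 1 (arr[1]=29 > 7), j stops at index 3 (arr[3]=7 <= 7): swap arr[1] and arr[3], array becomes [7, 7, 9, 29, 18, 14, 20]
i ends at 2, j ends at 1: the pointers have crossed (j < i), so scanning stops.

Swap pivot arr[0] with arr[1] to place pivot at position 1: [7, 7, 9, 29, 18, 14, 20]
Pivot position: 1

After partitioning with pivot 7, the array becomes [7, 7, 9, 29, 18, 14, 20]. The pivot is placed at index 1. All elements to the left of the pivot are <= 7, and all elements to the right are > 7.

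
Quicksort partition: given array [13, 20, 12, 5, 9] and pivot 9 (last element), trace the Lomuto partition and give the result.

Lomuto partition with pivot = 9:

Initial array: [13, 20, 12, 5, 9]

arr[0]=13 > 9: no swap
arr[1]=20 > 9: no swap
arr[2]=12 > 9: no swap
arr[3]=5 <= 9: swap with position 0, array becomes [5, 20, 12, 13, 9]

Place pivot at position 1: [5, 9, 12, 13, 20]
Pivot position: 1

After partitioning with pivot 9, the array becomes [5, 9, 12, 13, 20]. The pivot is placed at index 1. All elements to the left of the pivot are <= 9, and all elements to the right are > 9.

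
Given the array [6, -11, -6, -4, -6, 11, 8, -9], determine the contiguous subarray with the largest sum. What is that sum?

Using Kadane's algorithm on [6, -11, -6, -4, -6, 11, 8, -9]:

Scanning through the array:
Position 1 (value -11): max_ending_here = -5, max_so_far = 6
Position 2 (value -6): max_ending_here = -6, max_so_far = 6
Position 3 (value -4): max_ending_here = -4, max_so_far = 6
Position 4 (value -6): max_ending_here = -6, max_so_far = 6
Position 5 (value 11): max_ending_here = 11, max_so_far = 11
Position 6 (value 8): max_ending_here = 19, max_so_far = 19
Position 7 (value -9): max_ending_here = 10, max_so_far = 19

Maximum subarray: [11, 8]
Maximum sum: 19

The maximum subarray is [11, 8] with sum 19. This subarray runs from index 5 to index 6.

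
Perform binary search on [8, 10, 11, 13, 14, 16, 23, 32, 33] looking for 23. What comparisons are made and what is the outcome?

Binary search for 23 in [8, 10, 11, 13, 14, 16, 23, 32, 33]:

lo=0, hi=8, mid=4, arr[mid]=14 -> 14 < 23, search right half
lo=5, hi=8, mid=6, arr[mid]=23 -> Found target at index 6!

Binary search finds 23 at index 6 after 2 comparisons. The search repeatedly halves the search space by comparing with the middle element.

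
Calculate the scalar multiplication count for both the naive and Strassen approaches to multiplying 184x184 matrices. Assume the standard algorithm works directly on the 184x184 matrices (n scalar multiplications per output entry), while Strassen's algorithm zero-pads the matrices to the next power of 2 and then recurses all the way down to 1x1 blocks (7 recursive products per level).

Matrix multiplication for 184x184 matrices:

Strassen's algorithm requires power-of-2 dimensions. Pad 184x184 to 256x256 (next power of 2).

Standard algorithm: 184^3 = 6229504 multiplications
Strassen's algorithm: 7^(log2(256)) = 7^8 = 5764801 multiplications
Savings: 6229504 - 5764801 = 464703 multiplications

Standard: 6229504 multiplications (184^3). Strassen: 5764801 multiplications (7^8, after padding to 256x256). Strassen reduces 8 recursive multiplications to 7 at each level.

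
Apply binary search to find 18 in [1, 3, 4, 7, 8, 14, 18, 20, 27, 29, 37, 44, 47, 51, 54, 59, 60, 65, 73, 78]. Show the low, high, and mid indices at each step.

Binary search for 18 in [1, 3, 4, 7, 8, 14, 18, 20, 27, 29, 37, 44, 47, 51, 54, 59, 60, 65, 73, 78]:

lo=0, hi=19, mid=9, arr[mid]=29 -> 29 > 18, search left half
lo=0, hi=8, mid=4, arr[mid]=8 -> 8 < 18, search right half
lo=5, hi=8, mid=6, arr[mid]=18 -> Found target at index 6!

Binary search finds 18 at index 6 after 3 comparisons. The search repeatedly halves the search space by comparing with the middle element.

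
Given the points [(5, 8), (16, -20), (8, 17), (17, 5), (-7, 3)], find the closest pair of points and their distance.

Computing all pairwise distances among 5 points:

d((5, 8), (16, -20)) = 30.0832
d((5, 8), (8, 17)) = 9.4868 <-- minimum
d((5, 8), (17, 5)) = 12.3693
d((5, 8), (-7, 3)) = 13.0
d((16, -20), (8, 17)) = 37.855
d((16, -20), (17, 5)) = 25.02
d((16, -20), (-7, 3)) = 32.5269
d((8, 17), (17, 5)) = 15.0
d((8, 17), (-7, 3)) = 20.5183
d((17, 5), (-7, 3)) = 24.0832

Closest pair: (5, 8) and (8, 17) with distance 9.4868

The closest pair is (5, 8) and (8, 17) with Euclidean distance 9.4868. For 5 points, brute-force pairwise comparison is shown above. For large n, the divide-and-conquer algorithm (sort by x, recurse on halves, check the dividing strip) achieves O(n log n).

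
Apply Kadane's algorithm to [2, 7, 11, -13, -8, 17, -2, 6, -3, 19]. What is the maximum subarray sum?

Using Kadane's algorithm on [2, 7, 11, -13, -8, 17, -2, 6, -3, 19]:

Scanning through the array:
Position 1 (value 7): max_ending_here = 9, max_so_far = 9
Position 2 (value 11): max_ending_here = 20, max_so_far = 20
Position 3 (value -13): max_ending_here = 7, max_so_far = 20
Position 4 (value -8): max_ending_here = -1, max_so_far = 20
Position 5 (value 17): max_ending_here = 17, max_so_far = 20
Position 6 (value -2): max_ending_here = 15, max_so_far = 20
Position 7 (value 6): max_ending_here = 21, max_so_far = 21
Position 8 (value -3): max_ending_here = 18, max_so_far = 21
Position 9 (value 19): max_ending_here = 37, max_so_far = 37

Maximum subarray: [17, -2, 6, -3, 19]
Maximum sum: 37

The maximum subarray is [17, -2, 6, -3, 19] with sum 37. This subarray runs from index 5 to index 9.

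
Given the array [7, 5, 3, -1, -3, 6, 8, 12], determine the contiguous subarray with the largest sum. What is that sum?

Using Kadane's algorithm on [7, 5, 3, -1, -3, 6, 8, 12]:

Scanning through the array:
Position 1 (value 5): max_ending_here = 12, max_so_far = 12
Position 2 (value 3): max_ending_here = 15, max_so_far = 15
Position 3 (value -1): max_ending_here = 14, max_so_far = 15
Position 4 (value -3): max_ending_here = 11, max_so_far = 15
Position 5 (value 6): max_ending_here = 17, max_so_far = 17
Position 6 (value 8): max_ending_here = 25, max_so_far = 25
Position 7 (value 12): max_ending_here = 37, max_so_far = 37

Maximum subarray: [7, 5, 3, -1, -3, 6, 8, 12]
Maximum sum: 37

The maximum subarray is [7, 5, 3, -1, -3, 6, 8, 12] with sum 37. This subarray runs from index 0 to index 7.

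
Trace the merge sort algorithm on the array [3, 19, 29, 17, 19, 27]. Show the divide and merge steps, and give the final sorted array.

Merge sort trace:

Split: [3, 19, 29, 17, 19, 27] -> [3, 19, 29] and [17, 19, 27]
  Split: [3, 19, 29] -> [3] and [19, 29]
    Split: [19, 29] -> [19] and [29]
    Merge: [19] + [29] -> [19, 29]
  Merge: [3] + [19, 29] -> [3, 19, 29]
  Split: [17, 19, 27] -> [17] and [19, 27]
    Split: [19, 27] -> [19] and [27]
    Merge: [19] + [27] -> [19, 27]
  Merge: [17] + [19, 27] -> [17, 19, 27]
Merge: [3, 19, 29] + [17, 19, 27] -> [3, 17, 19, 19, 27, 29]

Final sorted array: [3, 17, 19, 19, 27, 29]

The merge sort proceeds by recursively splitting the array and merging sorted halves.
After all merges, the sorted array is [3, 17, 19, 19, 27, 29].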